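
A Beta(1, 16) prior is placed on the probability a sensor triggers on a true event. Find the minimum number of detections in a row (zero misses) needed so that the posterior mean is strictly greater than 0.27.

After k detections and 0 misses the posterior is Beta(1+k, 16), with mean (1+k)/(1+16+k).
Set (1+k)/(17+k) > 0.27 and solve: k > (0.27·17 − 1)/(1 − 0.27) = 4.918.
The smallest integer exceeding 4.918 is 5.

k = 5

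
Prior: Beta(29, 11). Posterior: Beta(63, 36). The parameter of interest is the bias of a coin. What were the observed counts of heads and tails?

34 heads and 25 tails

A Beta(a, b) prior with s successes and f failures in binomial data gives a Beta(a+s, b+f) posterior.
So s = 63 − 29 = 34 and f = 36 − 11 = 25.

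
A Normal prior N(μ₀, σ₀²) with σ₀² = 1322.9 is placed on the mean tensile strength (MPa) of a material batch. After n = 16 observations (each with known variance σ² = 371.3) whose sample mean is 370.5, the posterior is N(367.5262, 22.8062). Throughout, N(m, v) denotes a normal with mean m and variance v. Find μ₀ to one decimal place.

μ₀ = 198.0

The posterior mean is a precision-weighted average: μ_n = (τ₀μ₀ + τ_data·x̄)/(τ₀+τ_data), with τ₀=1/σ₀² and τ_data=n/σ².
Here τ₀ = 1/1322.9 = 0.000756 and τ_data = 16/371.3 = 0.043092, so τ_n = 0.043848.
Rearranging for μ₀: μ₀ = (μ_n·τ_n − τ_data·x̄)/τ₀ = (367.5262·0.043848 − 0.043092·370.5) / 0.000756 = 0.149703/0.000756 ≈ 198.0.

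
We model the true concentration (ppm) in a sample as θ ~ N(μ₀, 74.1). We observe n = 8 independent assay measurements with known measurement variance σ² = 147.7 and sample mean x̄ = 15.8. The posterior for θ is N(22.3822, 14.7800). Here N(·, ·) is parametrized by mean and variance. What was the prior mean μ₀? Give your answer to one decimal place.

μ₀ = 48.8

With known observation variance, the Normal–Normal posterior has precision τ_n = τ₀ + n/σ² and mean μ_n = (τ₀μ₀ + (n/σ²)x̄)/τ_n.
Here τ₀ = 1/74.1 = 0.013495 and τ_data = 8/147.7 = 0.054164, so τ_n = 0.067659.
Rearranging for μ₀: μ₀ = (μ_n·τ_n − τ_data·x̄)/τ₀ = (22.3822·0.067659 − 0.054164·15.8) / 0.013495 = 0.658566/0.013495 ≈ 48.8.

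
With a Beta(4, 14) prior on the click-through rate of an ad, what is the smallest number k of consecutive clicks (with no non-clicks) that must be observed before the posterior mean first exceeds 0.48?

After k clicks and 0 non-clicks the posterior is Beta(4+k, 14), with mean (4+k)/(4+14+k).
Set (4+k)/(18+k) > 0.48 and solve: k > (0.48·18 − 4)/(1 − 0.48) = 8.923.
The smallest integer exceeding 8.923 is 9, and checking k=9: (13)/(27) = 0.4815 > 0.48.

k = 9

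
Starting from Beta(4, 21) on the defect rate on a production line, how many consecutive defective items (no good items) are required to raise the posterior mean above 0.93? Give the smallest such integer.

k = 276

After k defective items and 0 good items the posterior is Beta(4+k, 21), with mean (4+k)/(4+21+k).
Set (4+k)/(25+k) > 0.93 and solve: k > (0.93·25 − 4)/(1 − 0.93) = 275.000.
The smallest integer exceeding 275.000 is 276, and checking k=276: (280)/(301) = 0.9302 > 0.93.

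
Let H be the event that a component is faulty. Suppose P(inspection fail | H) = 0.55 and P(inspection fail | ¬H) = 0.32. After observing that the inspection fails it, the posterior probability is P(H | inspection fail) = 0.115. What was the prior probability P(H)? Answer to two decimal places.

P(H) = 0.07

In odds form, posterior odds = prior odds × likelihood ratio, so prior odds = posterior odds ÷ LR.
Posterior odds = 0.115/(1−0.115) = 0.1299. LR = 0.55/0.32 = 1.7188.
Prior odds = 0.1299/1.7188 = 0.0756, so P(H) = 0.0756/(1+0.0756) ≈ 0.07.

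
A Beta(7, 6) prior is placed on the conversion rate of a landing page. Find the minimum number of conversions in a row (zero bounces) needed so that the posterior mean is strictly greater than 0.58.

After k conversions and 0 bounces the posterior is Beta(7+k, 6), with mean (7+k)/(7+6+k).
Set (7+k)/(13+k) > 0.58 and solve: k > (0.58·13 − 7)/(1 − 0.58) = 1.286.
The smallest integer exceeding 1.286 is 2, and checking k=2: (9)/(15) = 0.6000 > 0.58.

k = 2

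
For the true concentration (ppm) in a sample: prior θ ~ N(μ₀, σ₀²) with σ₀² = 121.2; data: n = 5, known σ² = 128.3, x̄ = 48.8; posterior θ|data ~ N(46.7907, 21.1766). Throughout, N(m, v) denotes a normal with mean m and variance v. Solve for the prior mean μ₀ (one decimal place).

μ₀ = 37.3

With known observation variance, the Normal–Normal posterior has precision τ_n = τ₀ + n/σ² and mean μ_n = (τ₀μ₀ + (n/σ²)x̄)/τ_n.
Here τ₀ = 1/121.2 = 0.008251 and τ_data = 5/128.3 = 0.038971, so τ_n = 0.047222.
Rearranging for μ₀: μ₀ = (μ_n·τ_n − τ_data·x̄)/τ₀ = (46.7907·0.047222 − 0.038971·48.8) / 0.008251 = 0.307766/0.008251 ≈ 37.3.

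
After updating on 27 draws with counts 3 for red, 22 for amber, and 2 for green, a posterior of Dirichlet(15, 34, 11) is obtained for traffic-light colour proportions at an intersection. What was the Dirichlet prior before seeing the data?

Dirichlet(12, 12, 9)

For a Dirichlet(α) prior with multinomial counts c, the posterior is Dirichlet(α + c) componentwise.
Subtract each count from the matching posterior parameter: 15−3=12, 34−22=12, 11−2=9.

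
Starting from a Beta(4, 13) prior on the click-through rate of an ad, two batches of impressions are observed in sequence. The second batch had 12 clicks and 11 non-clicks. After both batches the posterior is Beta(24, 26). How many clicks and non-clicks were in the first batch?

Sequential conjugate updates are equivalent to a single update on the pooled data, so total successes = posterior α − prior α and total failures = posterior β − prior β.
Total across both batches: 24−4=20 clicks, 26−13=13 non-clicks.
Subtract the second batch: 20−12=8 clicks and 13−11=2 non-clicks.

8 clicks and 2 non-clicks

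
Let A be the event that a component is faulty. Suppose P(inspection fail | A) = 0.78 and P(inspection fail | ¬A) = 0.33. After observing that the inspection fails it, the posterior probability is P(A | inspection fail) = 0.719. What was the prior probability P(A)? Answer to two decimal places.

P(A) = 0.52

Bayes' rule in odds form gives O(A|E) = O(A)·[P(E|A)/P(E|¬A)], hence O(A) = O(A|E)/LR.
Posterior odds = 0.719/(1−0.719) = 2.5587. LR = 0.78/0.33 = 2.3636.
Prior odds = 2.5587/2.3636 = 1.0825, so P(A) = 1.0825/(1+1.0825) ≈ 0.52.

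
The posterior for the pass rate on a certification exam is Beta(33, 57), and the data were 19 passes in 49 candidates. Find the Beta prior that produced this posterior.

Beta is conjugate to the binomial likelihood: posterior = Beta(a+s, b+f).
So a = 33 − 19 = 14 and b = 57 − 30 = 27.

Beta(14, 27)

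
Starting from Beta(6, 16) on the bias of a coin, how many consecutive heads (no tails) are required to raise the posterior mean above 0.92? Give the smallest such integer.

k = 179

After k heads and 0 tails the posterior is Beta(6+k, 16), with mean (6+k)/(6+16+k).
Set (6+k)/(22+k) > 0.92 and solve: k > (0.92·22 − 6)/(1 − 0.92) = 178.000.
The smallest integer exceeding 178.000 is 179.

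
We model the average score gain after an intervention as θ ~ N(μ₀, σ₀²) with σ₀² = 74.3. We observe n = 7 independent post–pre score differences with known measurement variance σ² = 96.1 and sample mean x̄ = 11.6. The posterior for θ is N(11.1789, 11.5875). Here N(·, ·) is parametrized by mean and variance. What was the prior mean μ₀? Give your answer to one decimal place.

μ₀ = 8.9

The posterior mean is a precision-weighted average: μ_n = (τ₀μ₀ + τ_data·x̄)/(τ₀+τ_data), with τ₀=1/σ₀² and τ_data=n/σ².
Here τ₀ = 1/74.3 = 0.013459 and τ_data = 7/96.1 = 0.072841, so τ_n = 0.086300.
Rearranging for μ₀: μ₀ = (μ_n·τ_n − τ_data·x̄)/τ₀ = (11.1789·0.086300 − 0.072841·11.6) / 0.013459 = 0.119783/0.013459 ≈ 8.9.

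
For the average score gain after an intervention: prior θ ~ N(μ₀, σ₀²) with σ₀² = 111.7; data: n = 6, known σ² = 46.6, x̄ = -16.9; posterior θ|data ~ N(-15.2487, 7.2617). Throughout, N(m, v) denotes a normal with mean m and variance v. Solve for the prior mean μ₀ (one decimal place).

The posterior mean is a precision-weighted average: μ_n = (τ₀μ₀ + τ_data·x̄)/(τ₀+τ_data), with τ₀=1/σ₀² and τ_data=n/σ².
Here τ₀ = 1/111.7 = 0.008953 and τ_data = 6/46.6 = 0.128755, so τ_n = 0.137708.
Rearranging for μ₀: μ₀ = (μ_n·τ_n − τ_data·x̄)/τ₀ = (-15.2487·0.137708 − 0.128755·-16.9) / 0.008953 = 0.076092/0.008953 ≈ 8.5.

μ₀ = 8.5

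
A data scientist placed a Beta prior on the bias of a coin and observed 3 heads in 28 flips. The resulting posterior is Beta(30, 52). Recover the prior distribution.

Beta(27, 27)

Beta is conjugate to the binomial likelihood: posterior = Beta(a+s, b+f).
So a = 30 − 3 = 27 and b = 52 − 25 = 27.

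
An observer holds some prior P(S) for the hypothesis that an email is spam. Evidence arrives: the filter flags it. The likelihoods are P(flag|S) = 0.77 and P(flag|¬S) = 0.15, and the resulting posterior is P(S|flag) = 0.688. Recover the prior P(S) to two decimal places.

In odds form, posterior odds = prior odds × likelihood ratio, so prior odds = posterior odds ÷ LR.
Posterior odds = 0.688/(1−0.688) = 2.2051. LR = 0.77/0.15 = 5.1333.
Prior odds = 2.2051/5.1333 = 0.4296, so P(S) = 0.4296/(1+0.4296) ≈ 0.30.

P(S) = 0.30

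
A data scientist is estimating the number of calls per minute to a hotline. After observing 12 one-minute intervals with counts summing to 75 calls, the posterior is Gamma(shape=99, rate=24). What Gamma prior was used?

Gamma–Poisson conjugacy: posterior shape = α + Σxᵢ, posterior rate = β + n.
So α = 99 − 75 = 24 and β = 24 − 12 = 12.

Gamma(shape=24, rate=12)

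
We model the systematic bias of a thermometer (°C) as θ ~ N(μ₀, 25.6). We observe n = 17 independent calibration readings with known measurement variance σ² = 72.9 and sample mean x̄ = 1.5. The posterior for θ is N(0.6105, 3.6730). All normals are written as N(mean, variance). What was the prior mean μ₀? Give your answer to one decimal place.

The posterior mean is a precision-weighted average: μ_n = (τ₀μ₀ + τ_data·x̄)/(τ₀+τ_data), with τ₀=1/σ₀² and τ_data=n/σ².
Here τ₀ = 1/25.6 = 0.039062 and τ_data = 17/72.9 = 0.233196, so τ_n = 0.272258.
Rearranging for μ₀: μ₀ = (μ_n·τ_n − τ_data·x̄)/τ₀ = (0.6105·0.272258 − 0.233196·1.5) / 0.039062 = -0.183580/0.039062 ≈ -4.7.

μ₀ = -4.7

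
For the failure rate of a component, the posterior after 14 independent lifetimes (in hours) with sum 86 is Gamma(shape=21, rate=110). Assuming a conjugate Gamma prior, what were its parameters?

Gamma(shape=7, rate=24)

For an exponential likelihood with a Gamma(α, β) prior on the rate, n observations with total T give posterior Gamma(α+n, β+T).
So α = 21 − 14 = 7 and β = 110 − 86 = 24.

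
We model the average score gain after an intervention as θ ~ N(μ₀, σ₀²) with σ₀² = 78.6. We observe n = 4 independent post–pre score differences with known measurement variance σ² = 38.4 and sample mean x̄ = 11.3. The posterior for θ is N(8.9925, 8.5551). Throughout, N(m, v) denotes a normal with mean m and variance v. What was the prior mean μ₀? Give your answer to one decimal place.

μ₀ = -9.9

With known observation variance, the Normal–Normal posterior has precision τ_n = τ₀ + n/σ² and mean μ_n = (τ₀μ₀ + (n/σ²)x̄)/τ_n.
Here τ₀ = 1/78.6 = 0.012723 and τ_data = 4/38.4 = 0.104167, so τ_n = 0.116890.
Rearranging for μ₀: μ₀ = (μ_n·τ_n − τ_data·x̄)/τ₀ = (8.9925·0.116890 − 0.104167·11.3) / 0.012723 = -0.125954/0.012723 ≈ -9.9.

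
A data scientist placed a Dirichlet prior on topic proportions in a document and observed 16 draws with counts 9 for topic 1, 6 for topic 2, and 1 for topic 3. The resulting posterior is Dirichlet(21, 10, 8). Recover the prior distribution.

For a Dirichlet(α) prior with multinomial counts c, the posterior is Dirichlet(α + c) componentwise.
Subtract each count from the matching posterior parameter: 21−9=12, 10−6=4, 8−1=7.

Dirichlet(12, 4, 7)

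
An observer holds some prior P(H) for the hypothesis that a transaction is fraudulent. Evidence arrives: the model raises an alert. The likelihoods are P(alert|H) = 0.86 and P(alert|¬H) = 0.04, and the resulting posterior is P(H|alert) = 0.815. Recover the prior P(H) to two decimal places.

P(H) = 0.17

Bayes' rule in odds form gives O(H|E) = O(H)·[P(E|H)/P(E|¬H)], hence O(H) = O(H|E)/LR.
Posterior odds = 0.815/(1−0.815) = 4.4054. LR = 0.86/0.04 = 21.5000.
Prior odds = 4.4054/21.5000 = 0.2049, so P(H) = 0.2049/(1+0.2049) ≈ 0.17.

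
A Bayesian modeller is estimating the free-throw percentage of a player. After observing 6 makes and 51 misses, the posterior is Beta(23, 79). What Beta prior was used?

Beta(17, 28)

Beta is conjugate to the binomial likelihood: posterior = Beta(a+s, b+f).
Subtract the data counts: 23−6=17, 79−51=28.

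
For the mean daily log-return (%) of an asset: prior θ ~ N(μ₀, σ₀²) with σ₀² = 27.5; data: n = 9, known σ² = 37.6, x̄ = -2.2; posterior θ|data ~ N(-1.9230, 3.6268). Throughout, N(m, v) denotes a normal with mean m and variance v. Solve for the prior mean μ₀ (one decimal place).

With known observation variance, the Normal–Normal posterior has precision τ_n = τ₀ + n/σ² and mean μ_n = (τ₀μ₀ + (n/σ²)x̄)/τ_n.
Here τ₀ = 1/27.5 = 0.036364 and τ_data = 9/37.6 = 0.239362, so τ_n = 0.275726.
Rearranging for μ₀: μ₀ = (μ_n·τ_n − τ_data·x̄)/τ₀ = (-1.9230·0.275726 − 0.239362·-2.2) / 0.036364 = -0.003625/0.036364 ≈ -0.1.

μ₀ = -0.1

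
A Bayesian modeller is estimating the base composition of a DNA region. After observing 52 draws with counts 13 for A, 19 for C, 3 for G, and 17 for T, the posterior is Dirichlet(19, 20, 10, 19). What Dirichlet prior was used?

For a Dirichlet(α) prior with multinomial counts c, the posterior is Dirichlet(α + c) componentwise.
Subtract each count from the matching posterior parameter: 19−13=6, 20−19=1, 10−3=7, 19−17=2.

Dirichlet(6, 1, 7, 2)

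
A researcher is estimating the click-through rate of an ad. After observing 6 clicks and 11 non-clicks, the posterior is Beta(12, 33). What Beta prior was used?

Beta(6, 22)

Under Beta–binomial conjugacy the posterior parameters are (a+s, b+f).
Subtract the data counts: 12−6=6, 33−11=22.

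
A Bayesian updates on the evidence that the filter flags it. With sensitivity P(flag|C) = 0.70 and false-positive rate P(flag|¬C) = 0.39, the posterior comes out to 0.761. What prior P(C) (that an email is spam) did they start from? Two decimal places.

P(C) = 0.64

In odds form, posterior odds = prior odds × likelihood ratio, so prior odds = posterior odds ÷ LR.
Posterior odds = 0.761/(1−0.761) = 3.1841. LR = 0.70/0.39 = 1.7949.
Prior odds = 3.1841/1.7949 = 1.7740, so P(C) = 1.7740/(1+1.7740) ≈ 0.64.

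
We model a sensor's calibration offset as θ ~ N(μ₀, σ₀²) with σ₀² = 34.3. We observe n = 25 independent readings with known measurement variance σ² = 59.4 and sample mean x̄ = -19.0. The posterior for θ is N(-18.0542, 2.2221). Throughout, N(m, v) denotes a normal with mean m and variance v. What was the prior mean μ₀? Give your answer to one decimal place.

With known observation variance, the Normal–Normal posterior has precision τ_n = τ₀ + n/σ² and mean μ_n = (τ₀μ₀ + (n/σ²)x̄)/τ_n.
Here τ₀ = 1/34.3 = 0.029155 and τ_data = 25/59.4 = 0.420875, so τ_n = 0.450030.
Rearranging for μ₀: μ₀ = (μ_n·τ_n − τ_data·x̄)/τ₀ = (-18.0542·0.450030 − 0.420875·-19.0) / 0.029155 = -0.128307/0.029155 ≈ -4.4.

μ₀ = -4.4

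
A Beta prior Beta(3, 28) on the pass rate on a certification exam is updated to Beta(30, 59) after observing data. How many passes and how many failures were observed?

27 passes and 31 failures

A Beta(a, b) prior with s successes and f failures in binomial data gives a Beta(a+s, b+f) posterior.
Match parameters: s=30−3=27, f=59−28=31.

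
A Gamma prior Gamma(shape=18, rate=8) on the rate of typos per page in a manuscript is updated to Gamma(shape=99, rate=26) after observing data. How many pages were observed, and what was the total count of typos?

A Gamma(α, β) prior (rate parametrization) on a Poisson rate with n observations summing to S gives posterior Gamma(α+S, β+n).
Matching: Σxᵢ = 99 − 18 = 81 and n = 26 − 8 = 18.

n = 18 pages with total 81 typos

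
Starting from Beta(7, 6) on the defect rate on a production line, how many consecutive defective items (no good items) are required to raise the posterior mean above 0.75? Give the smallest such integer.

After k defective items and 0 good items the posterior is Beta(7+k, 6), with mean (7+k)/(7+6+k).
Set (7+k)/(13+k) > 0.75 and solve: k > (0.75·13 − 7)/(1 − 0.75) = 11.000.
The smallest integer exceeding 11.000 is 12.

k = 12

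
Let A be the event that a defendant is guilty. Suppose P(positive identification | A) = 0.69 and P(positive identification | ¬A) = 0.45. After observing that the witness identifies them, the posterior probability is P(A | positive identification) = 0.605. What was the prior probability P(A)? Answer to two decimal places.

P(A) = 0.50

In odds form, posterior odds = prior odds × likelihood ratio, so prior odds = posterior odds ÷ LR.
Posterior odds = 0.605/(1−0.605) = 1.5316. LR = 0.69/0.45 = 1.5333.
Prior odds = 1.5316/1.5333 = 0.9989, so P(A) = 0.9989/(1+0.9989) ≈ 0.50.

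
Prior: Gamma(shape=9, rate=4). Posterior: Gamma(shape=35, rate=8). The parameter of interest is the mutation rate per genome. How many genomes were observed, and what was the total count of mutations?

n = 4 genomes with total 26 mutations

Gamma–Poisson conjugacy: posterior shape = α + Σxᵢ, posterior rate = β + n.
Matching: Σxᵢ = 35 − 9 = 26 and n = 8 − 4 = 4.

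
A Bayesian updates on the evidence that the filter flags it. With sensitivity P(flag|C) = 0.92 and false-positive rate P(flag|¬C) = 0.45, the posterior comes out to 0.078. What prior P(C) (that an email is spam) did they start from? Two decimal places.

P(C) = 0.04

In odds form, posterior odds = prior odds × likelihood ratio, so prior odds = posterior odds ÷ LR.
Posterior odds = 0.078/(1−0.078) = 0.0846. LR = 0.92/0.45 = 2.0444.
Prior odds = 0.0846/2.0444 = 0.0414, so P(C) = 0.0414/(1+0.0414) ≈ 0.04.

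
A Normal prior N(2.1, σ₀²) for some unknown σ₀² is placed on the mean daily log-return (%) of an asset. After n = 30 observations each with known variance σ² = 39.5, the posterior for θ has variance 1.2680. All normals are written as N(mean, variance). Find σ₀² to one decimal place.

σ₀² = 34.3

For the Normal–Normal model with known σ², precisions add: τ_n = τ₀ + n/σ².
So 1/σ₀² = 1/1.2680 − 30/39.5 = 0.788644 − 0.759494 = 0.029150.
Hence σ₀² = 1/0.029150 ≈ 34.3.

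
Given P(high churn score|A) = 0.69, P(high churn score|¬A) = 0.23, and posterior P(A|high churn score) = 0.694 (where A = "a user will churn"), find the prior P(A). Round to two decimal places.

P(A) = 0.43

In odds form, posterior odds = prior odds × likelihood ratio, so prior odds = posterior odds ÷ LR.
Posterior odds = 0.694/(1−0.694) = 2.2680. LR = 0.69/0.23 = 3.0000.
Prior odds = 2.2680/3.0000 = 0.7560, so P(A) = 0.7560/(1+0.7560) ≈ 0.43.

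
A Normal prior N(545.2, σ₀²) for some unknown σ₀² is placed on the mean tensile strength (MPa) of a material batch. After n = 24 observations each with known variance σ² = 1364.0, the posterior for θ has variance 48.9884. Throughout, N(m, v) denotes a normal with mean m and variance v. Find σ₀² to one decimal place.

σ₀² = 354.9

For the Normal–Normal model with known σ², precisions add: τ_n = τ₀ + n/σ².
So 1/σ₀² = 1/48.9884 − 24/1364.0 = 0.020413 − 0.017595 = 0.002818.
Hence σ₀² = 1/0.002818 ≈ 354.9.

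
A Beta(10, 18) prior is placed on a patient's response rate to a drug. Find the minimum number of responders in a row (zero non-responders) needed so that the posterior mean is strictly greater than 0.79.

After k responders and 0 non-responders the posterior is Beta(10+k, 18), with mean (10+k)/(10+18+k).
Set (10+k)/(28+k) > 0.79 and solve: k > (0.79·28 − 10)/(1 − 0.79) = 57.714.
The smallest integer exceeding 57.714 is 58.

k = 58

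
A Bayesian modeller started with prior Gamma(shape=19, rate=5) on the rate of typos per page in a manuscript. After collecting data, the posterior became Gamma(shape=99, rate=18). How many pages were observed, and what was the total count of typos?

Gamma–Poisson conjugacy: posterior shape = α + Σxᵢ, posterior rate = β + n.
Matching: Σxᵢ = 99 − 19 = 80 and n = 18 − 5 = 13.

n = 13 pages with total 80 typos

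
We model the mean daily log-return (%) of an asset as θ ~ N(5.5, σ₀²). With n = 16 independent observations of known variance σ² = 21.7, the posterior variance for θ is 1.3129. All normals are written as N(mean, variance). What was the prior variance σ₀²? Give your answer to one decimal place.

σ₀² = 41.1

Posterior precision equals prior precision plus data precision: 1/σ_n² = 1/σ₀² + n/σ².
So 1/σ₀² = 1/1.3129 − 16/21.7 = 0.761673 − 0.737327 = 0.024346.
Hence σ₀² = 1/0.024346 ≈ 41.1.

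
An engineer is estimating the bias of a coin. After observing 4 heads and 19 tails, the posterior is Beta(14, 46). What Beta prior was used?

Beta is conjugate to the binomial likelihood: posterior = Beta(α+s, β+f).
So α = 14 − 4 = 10 and β = 46 − 19 = 27.

Beta(10, 27)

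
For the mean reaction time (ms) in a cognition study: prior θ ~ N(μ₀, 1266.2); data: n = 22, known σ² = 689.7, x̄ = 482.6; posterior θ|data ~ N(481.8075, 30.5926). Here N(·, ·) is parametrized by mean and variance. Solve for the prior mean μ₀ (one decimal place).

With known observation variance, the Normal–Normal posterior has precision τ_n = τ₀ + n/σ² and mean μ_n = (τ₀μ₀ + (n/σ²)x̄)/τ_n.
Here τ₀ = 1/1266.2 = 0.000790 and τ_data = 22/689.7 = 0.031898, so τ_n = 0.032688.
Rearranging for μ₀: μ₀ = (μ_n·τ_n − τ_data·x̄)/τ₀ = (481.8075·0.032688 − 0.031898·482.6) / 0.000790 = 0.355349/0.000790 ≈ 449.8.

μ₀ = 449.8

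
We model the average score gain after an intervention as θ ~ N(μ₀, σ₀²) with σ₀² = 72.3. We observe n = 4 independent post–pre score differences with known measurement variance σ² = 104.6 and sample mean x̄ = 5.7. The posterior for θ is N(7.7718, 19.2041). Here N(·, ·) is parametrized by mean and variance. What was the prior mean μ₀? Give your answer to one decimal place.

μ₀ = 13.5

With known observation variance, the Normal–Normal posterior has precision τ_n = τ₀ + n/σ² and mean μ_n = (τ₀μ₀ + (n/σ²)x̄)/τ_n.
Here τ₀ = 1/72.3 = 0.013831 and τ_data = 4/104.6 = 0.038241, so τ_n = 0.052072.
Rearranging for μ₀: μ₀ = (μ_n·τ_n − τ_data·x̄)/τ₀ = (7.7718·0.052072 − 0.038241·5.7) / 0.013831 = 0.186719/0.013831 ≈ 13.5.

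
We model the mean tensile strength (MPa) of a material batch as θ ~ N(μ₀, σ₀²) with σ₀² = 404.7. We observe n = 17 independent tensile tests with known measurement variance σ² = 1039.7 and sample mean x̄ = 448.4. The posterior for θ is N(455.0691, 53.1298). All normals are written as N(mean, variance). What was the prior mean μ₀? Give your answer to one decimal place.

With known observation variance, the Normal–Normal posterior has precision τ_n = τ₀ + n/σ² and mean μ_n = (τ₀μ₀ + (n/σ²)x̄)/τ_n.
Here τ₀ = 1/404.7 = 0.002471 and τ_data = 17/1039.7 = 0.016351, so τ_n = 0.018822.
Rearranging for μ₀: μ₀ = (μ_n·τ_n − τ_data·x̄)/τ₀ = (455.0691·0.018822 − 0.016351·448.4) / 0.002471 = 1.233522/0.002471 ≈ 499.2.

μ₀ = 499.2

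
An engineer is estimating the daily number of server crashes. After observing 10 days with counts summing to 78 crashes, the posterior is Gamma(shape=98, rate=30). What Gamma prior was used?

Gamma(shape=20, rate=20)

A Gamma(α, β) prior (rate parametrization) on a Poisson rate with n observations summing to S gives posterior Gamma(α+S, β+n).
So α = 98 − 78 = 20 and β = 30 − 10 = 20.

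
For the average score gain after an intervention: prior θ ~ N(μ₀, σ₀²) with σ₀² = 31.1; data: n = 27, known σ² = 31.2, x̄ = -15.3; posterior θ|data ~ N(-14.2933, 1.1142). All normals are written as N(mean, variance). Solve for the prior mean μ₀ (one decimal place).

μ₀ = 12.8

The posterior mean is a precision-weighted average: μ_n = (τ₀μ₀ + τ_data·x̄)/(τ₀+τ_data), with τ₀=1/σ₀² and τ_data=n/σ².
Here τ₀ = 1/31.1 = 0.032154 and τ_data = 27/31.2 = 0.865385, so τ_n = 0.897539.
Rearranging for μ₀: μ₀ = (μ_n·τ_n − τ_data·x̄)/τ₀ = (-14.2933·0.897539 − 0.865385·-15.3) / 0.032154 = 0.411596/0.032154 ≈ 12.8.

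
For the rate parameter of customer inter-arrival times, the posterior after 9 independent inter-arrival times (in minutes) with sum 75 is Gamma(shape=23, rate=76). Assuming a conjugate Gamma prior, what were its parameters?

Gamma(shape=14, rate=1)

For an exponential likelihood with a Gamma(α, β) prior on the rate, n observations with total T give posterior Gamma(α+n, β+T).
So α = 23 − 9 = 14 and β = 76 − 75 = 1.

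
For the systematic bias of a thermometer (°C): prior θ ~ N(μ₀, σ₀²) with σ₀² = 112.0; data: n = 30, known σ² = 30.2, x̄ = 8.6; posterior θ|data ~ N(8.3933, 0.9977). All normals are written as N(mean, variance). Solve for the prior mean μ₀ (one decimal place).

The posterior mean is a precision-weighted average: μ_n = (τ₀μ₀ + τ_data·x̄)/(τ₀+τ_data), with τ₀=1/σ₀² and τ_data=n/σ².
Here τ₀ = 1/112.0 = 0.008929 and τ_data = 30/30.2 = 0.993377, so τ_n = 1.002306.
Rearranging for μ₀: μ₀ = (μ_n·τ_n − τ_data·x̄)/τ₀ = (8.3933·1.002306 − 0.993377·8.6) / 0.008929 = -0.130387/0.008929 ≈ -14.6.

μ₀ = -14.6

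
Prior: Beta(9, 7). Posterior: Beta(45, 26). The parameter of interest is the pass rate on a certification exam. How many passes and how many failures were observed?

36 passes and 19 failures

A Beta(a, b) prior with s successes and f failures in binomial data gives a Beta(a+s, b+f) posterior.
So s = 45 − 9 = 36 and f = 26 − 7 = 19.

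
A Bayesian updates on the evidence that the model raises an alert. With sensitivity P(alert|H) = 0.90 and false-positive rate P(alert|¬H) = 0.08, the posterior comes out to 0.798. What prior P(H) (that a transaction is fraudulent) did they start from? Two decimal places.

In odds form, posterior odds = prior odds × likelihood ratio, so prior odds = posterior odds ÷ LR.
Posterior odds = 0.798/(1−0.798) = 3.9505. LR = 0.90/0.08 = 11.2500.
Prior odds = 3.9505/11.2500 = 0.3512, so P(H) = 0.3512/(1+0.3512) ≈ 0.26.

P(H) = 0.26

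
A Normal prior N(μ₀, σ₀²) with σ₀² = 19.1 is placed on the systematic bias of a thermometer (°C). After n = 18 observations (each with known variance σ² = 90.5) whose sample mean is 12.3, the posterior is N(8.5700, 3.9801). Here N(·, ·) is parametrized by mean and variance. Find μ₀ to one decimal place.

The posterior mean is a precision-weighted average: μ_n = (τ₀μ₀ + τ_data·x̄)/(τ₀+τ_data), with τ₀=1/σ₀² and τ_data=n/σ².
Here τ₀ = 1/19.1 = 0.052356 and τ_data = 18/90.5 = 0.198895, so τ_n = 0.251251.
Rearranging for μ₀: μ₀ = (μ_n·τ_n − τ_data·x̄)/τ₀ = (8.5700·0.251251 − 0.198895·12.3) / 0.052356 = -0.293187/0.052356 ≈ -5.6.

μ₀ = -5.6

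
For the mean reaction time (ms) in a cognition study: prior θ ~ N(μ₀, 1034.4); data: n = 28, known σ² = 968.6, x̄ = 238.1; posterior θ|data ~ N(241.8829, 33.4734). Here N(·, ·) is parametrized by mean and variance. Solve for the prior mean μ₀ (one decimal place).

μ₀ = 355.0

The posterior mean is a precision-weighted average: μ_n = (τ₀μ₀ + τ_data·x̄)/(τ₀+τ_data), with τ₀=1/σ₀² and τ_data=n/σ².
Here τ₀ = 1/1034.4 = 0.000967 and τ_data = 28/968.6 = 0.028908, so τ_n = 0.029875.
Rearranging for μ₀: μ₀ = (μ_n·τ_n − τ_data·x̄)/τ₀ = (241.8829·0.029875 − 0.028908·238.1) / 0.000967 = 0.343257/0.000967 ≈ 355.0.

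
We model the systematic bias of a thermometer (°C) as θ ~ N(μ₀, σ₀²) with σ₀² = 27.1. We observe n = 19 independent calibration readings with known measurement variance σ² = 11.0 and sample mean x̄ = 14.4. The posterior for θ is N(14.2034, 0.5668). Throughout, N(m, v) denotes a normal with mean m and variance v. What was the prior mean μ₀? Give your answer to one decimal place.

μ₀ = 5.0

The posterior mean is a precision-weighted average: μ_n = (τ₀μ₀ + τ_data·x̄)/(τ₀+τ_data), with τ₀=1/σ₀² and τ_data=n/σ².
Here τ₀ = 1/27.1 = 0.036900 and τ_data = 19/11.0 = 1.727273, so τ_n = 1.764173.
Rearranging for μ₀: μ₀ = (μ_n·τ_n − τ_data·x̄)/τ₀ = (14.2034·1.764173 − 1.727273·14.4) / 0.036900 = 0.184524/0.036900 ≈ 5.0.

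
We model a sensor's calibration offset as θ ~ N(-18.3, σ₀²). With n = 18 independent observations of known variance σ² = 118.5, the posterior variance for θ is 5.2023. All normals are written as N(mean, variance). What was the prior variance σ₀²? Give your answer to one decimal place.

For the Normal–Normal model with known σ², precisions add: τ_n = τ₀ + n/σ².
So 1/σ₀² = 1/5.2023 − 18/118.5 = 0.192223 − 0.151899 = 0.040324.
Hence σ₀² = 1/0.040324 ≈ 24.8.

σ₀² = 24.8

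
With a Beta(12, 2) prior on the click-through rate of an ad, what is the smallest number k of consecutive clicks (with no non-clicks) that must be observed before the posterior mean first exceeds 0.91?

After k clicks and 0 non-clicks the posterior is Beta(12+k, 2), with mean (12+k)/(12+2+k).
Set (12+k)/(14+k) > 0.91 and solve: k > (0.91·14 − 12)/(1 − 0.91) = 8.222.
The smallest integer exceeding 8.222 is 9.

k = 9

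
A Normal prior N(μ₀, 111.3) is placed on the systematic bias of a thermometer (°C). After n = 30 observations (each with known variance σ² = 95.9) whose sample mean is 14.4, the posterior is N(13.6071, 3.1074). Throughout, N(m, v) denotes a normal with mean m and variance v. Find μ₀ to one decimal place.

μ₀ = -14.0

With known observation variance, the Normal–Normal posterior has precision τ_n = τ₀ + n/σ² and mean μ_n = (τ₀μ₀ + (n/σ²)x̄)/τ_n.
Here τ₀ = 1/111.3 = 0.008985 and τ_data = 30/95.9 = 0.312826, so τ_n = 0.321811.
Rearranging for μ₀: μ₀ = (μ_n·τ_n − τ_data·x̄)/τ₀ = (13.6071·0.321811 − 0.312826·14.4) / 0.008985 = -0.125780/0.008985 ≈ -14.0.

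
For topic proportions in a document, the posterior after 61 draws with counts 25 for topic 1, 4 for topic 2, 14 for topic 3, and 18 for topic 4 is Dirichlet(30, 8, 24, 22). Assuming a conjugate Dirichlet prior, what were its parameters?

Dirichlet(5, 4, 10, 4)

For a Dirichlet(α) prior with multinomial counts c, the posterior is Dirichlet(α + c) componentwise.
Subtract each count from the matching posterior parameter: 30−25=5, 8−4=4, 24−14=10, 22−18=4.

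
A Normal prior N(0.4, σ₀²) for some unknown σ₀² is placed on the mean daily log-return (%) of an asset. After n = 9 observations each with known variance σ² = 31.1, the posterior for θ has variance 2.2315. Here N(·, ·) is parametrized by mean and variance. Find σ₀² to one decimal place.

σ₀² = 6.3

Posterior precision equals prior precision plus data precision: 1/σ_n² = 1/σ₀² + n/σ².
So 1/σ₀² = 1/2.2315 − 9/31.1 = 0.448129 − 0.289389 = 0.158740.
Hence σ₀² = 1/0.158740 ≈ 6.3.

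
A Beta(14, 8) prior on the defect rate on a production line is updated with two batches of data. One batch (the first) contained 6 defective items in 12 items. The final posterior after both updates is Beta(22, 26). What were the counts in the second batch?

Sequential conjugate updates are equivalent to a single update on the pooled data, so total successes = posterior α − prior α and total failures = posterior β − prior β.
Total across both batches: 22−14=8 defective items, 26−8=18 good items.
Subtract the first batch: 8−6=2 defective items and 18−6=12 good items.

2 defective items and 12 good items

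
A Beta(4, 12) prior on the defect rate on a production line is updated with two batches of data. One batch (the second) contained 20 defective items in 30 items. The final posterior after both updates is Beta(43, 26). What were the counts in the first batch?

19 defective items and 4 good items

Sequential conjugate updates are equivalent to a single update on the pooled data, so total successes = posterior α − prior α and total failures = posterior β − prior β.
Total across both batches: 43−4=39 defective items, 26−12=14 good items.
Subtract the second batch: 39−20=19 defective items and 14−10=4 good items.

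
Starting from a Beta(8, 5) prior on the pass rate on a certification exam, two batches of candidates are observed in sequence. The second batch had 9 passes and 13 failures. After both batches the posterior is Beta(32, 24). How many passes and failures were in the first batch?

15 passes and 6 failures

Sequential conjugate updates are equivalent to a single update on the pooled data, so total successes = posterior α − prior α and total failures = posterior β − prior β.
Total across both batches: 32−8=24 passes, 24−5=19 failures.
Subtract the second batch: 24−9=15 passes and 19−13=6 failures.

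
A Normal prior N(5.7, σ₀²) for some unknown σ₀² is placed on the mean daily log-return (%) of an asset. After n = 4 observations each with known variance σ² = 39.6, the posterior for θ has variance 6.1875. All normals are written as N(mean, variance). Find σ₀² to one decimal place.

σ₀² = 16.5

Posterior precision equals prior precision plus data precision: 1/σ_n² = 1/σ₀² + n/σ².
So 1/σ₀² = 1/6.1875 − 4/39.6 = 0.161616 − 0.101010 = 0.060606.
Hence σ₀² = 1/0.060606 ≈ 16.5.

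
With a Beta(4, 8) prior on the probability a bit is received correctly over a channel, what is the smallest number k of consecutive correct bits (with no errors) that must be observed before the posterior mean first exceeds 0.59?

k = 8

After k correct bits and 0 errors the posterior is Beta(4+k, 8), with mean (4+k)/(4+8+k).
Set (4+k)/(12+k) > 0.59 and solve: k > (0.59·12 − 4)/(1 − 0.59) = 7.512.
The smallest integer exceeding 7.512 is 8, and checking k=8: (12)/(20) = 0.6000 > 0.59.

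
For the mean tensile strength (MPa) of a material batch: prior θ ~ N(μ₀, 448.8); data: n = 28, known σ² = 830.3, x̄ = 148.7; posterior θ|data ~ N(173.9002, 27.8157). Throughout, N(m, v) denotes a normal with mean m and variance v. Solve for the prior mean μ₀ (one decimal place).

With known observation variance, the Normal–Normal posterior has precision τ_n = τ₀ + n/σ² and mean μ_n = (τ₀μ₀ + (n/σ²)x̄)/τ_n.
Here τ₀ = 1/448.8 = 0.002228 and τ_data = 28/830.3 = 0.033723, so τ_n = 0.035951.
Rearranging for μ₀: μ₀ = (μ_n·τ_n − τ_data·x̄)/τ₀ = (173.9002·0.035951 − 0.033723·148.7) / 0.002228 = 1.237276/0.002228 ≈ 555.3.

μ₀ = 555.3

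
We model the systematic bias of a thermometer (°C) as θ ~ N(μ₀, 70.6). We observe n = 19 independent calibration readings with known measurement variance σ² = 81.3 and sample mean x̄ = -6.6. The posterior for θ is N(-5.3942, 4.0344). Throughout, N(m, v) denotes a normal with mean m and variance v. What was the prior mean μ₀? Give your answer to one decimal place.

μ₀ = 14.5

With known observation variance, the Normal–Normal posterior has precision τ_n = τ₀ + n/σ² and mean μ_n = (τ₀μ₀ + (n/σ²)x̄)/τ_n.
Here τ₀ = 1/70.6 = 0.014164 and τ_data = 19/81.3 = 0.233702, so τ_n = 0.247866.
Rearranging for μ₀: μ₀ = (μ_n·τ_n − τ_data·x̄)/τ₀ = (-5.3942·0.247866 − 0.233702·-6.6) / 0.014164 = 0.205394/0.014164 ≈ 14.5.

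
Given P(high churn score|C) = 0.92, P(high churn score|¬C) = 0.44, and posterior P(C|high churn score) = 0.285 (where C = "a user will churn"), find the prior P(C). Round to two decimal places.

P(C) = 0.16

In odds form, posterior odds = prior odds × likelihood ratio, so prior odds = posterior odds ÷ LR.
Posterior odds = 0.285/(1−0.285) = 0.3986. LR = 0.92/0.44 = 2.0909.
Prior odds = 0.3986/2.0909 = 0.1906, so P(C) = 0.1906/(1+0.1906) ≈ 0.16.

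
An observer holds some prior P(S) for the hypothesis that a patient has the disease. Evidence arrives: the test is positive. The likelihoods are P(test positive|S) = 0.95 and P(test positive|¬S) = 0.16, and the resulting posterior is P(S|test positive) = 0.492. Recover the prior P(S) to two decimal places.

In odds form, posterior odds = prior odds × likelihood ratio, so prior odds = posterior odds ÷ LR.
Posterior odds = 0.492/(1−0.492) = 0.9685. LR = 0.95/0.16 = 5.9375.
Prior odds = 0.9685/5.9375 = 0.1631, so P(S) = 0.1631/(1+0.1631) ≈ 0.14.

P(S) = 0.14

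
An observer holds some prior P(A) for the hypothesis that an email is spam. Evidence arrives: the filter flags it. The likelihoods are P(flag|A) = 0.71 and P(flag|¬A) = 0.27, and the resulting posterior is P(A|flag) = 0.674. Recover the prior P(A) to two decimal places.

Bayes' rule in odds form gives O(A|E) = O(A)·[P(E|A)/P(E|¬A)], hence O(A) = O(A|E)/LR.
Posterior odds = 0.674/(1−0.674) = 2.0675. LR = 0.71/0.27 = 2.6296.
Prior odds = 2.0675/2.6296 = 0.7862, so P(A) = 0.7862/(1+0.7862) ≈ 0.44.

P(A) = 0.44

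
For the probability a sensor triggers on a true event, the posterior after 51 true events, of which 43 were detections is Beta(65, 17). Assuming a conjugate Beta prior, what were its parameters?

Beta(22, 9)

Under Beta–binomial conjugacy the posterior parameters are (a+s, b+f).
So a = 65 − 43 = 22 and b = 17 − 8 = 9.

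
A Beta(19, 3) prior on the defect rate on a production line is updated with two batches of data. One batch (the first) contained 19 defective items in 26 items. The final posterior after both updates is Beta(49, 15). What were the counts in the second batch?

Because Beta–binomial updating is additive in the counts, the combined data contributed (α_post−α_prior, β_post−β_prior) successes and failures.
Total across both batches: 49−19=30 defective items, 15−3=12 good items.
Subtract the first batch: 30−19=11 defective items and 12−7=5 good items.

11 defective items and 5 good items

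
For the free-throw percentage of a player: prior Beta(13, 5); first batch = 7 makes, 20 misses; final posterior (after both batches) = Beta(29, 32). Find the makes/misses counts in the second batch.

9 makes and 7 misses

Because Beta–binomial updating is additive in the counts, the combined data contributed (α_post−α_prior, β_post−β_prior) successes and failures.
Total across both batches: 29−13=16 makes, 32−5=27 misses.
Subtract the first batch: 16−7=9 makes and 27−20=7 misses.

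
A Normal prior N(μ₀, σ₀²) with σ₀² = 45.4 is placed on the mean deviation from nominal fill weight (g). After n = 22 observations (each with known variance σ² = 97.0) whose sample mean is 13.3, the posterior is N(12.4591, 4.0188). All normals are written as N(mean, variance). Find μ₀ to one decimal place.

The posterior mean is a precision-weighted average: μ_n = (τ₀μ₀ + τ_data·x̄)/(τ₀+τ_data), with τ₀=1/σ₀² and τ_data=n/σ².
Here τ₀ = 1/45.4 = 0.022026 and τ_data = 22/97.0 = 0.226804, so τ_n = 0.248830.
Rearranging for μ₀: μ₀ = (μ_n·τ_n − τ_data·x̄)/τ₀ = (12.4591·0.248830 − 0.226804·13.3) / 0.022026 = 0.083705/0.022026 ≈ 3.8.

μ₀ = 3.8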